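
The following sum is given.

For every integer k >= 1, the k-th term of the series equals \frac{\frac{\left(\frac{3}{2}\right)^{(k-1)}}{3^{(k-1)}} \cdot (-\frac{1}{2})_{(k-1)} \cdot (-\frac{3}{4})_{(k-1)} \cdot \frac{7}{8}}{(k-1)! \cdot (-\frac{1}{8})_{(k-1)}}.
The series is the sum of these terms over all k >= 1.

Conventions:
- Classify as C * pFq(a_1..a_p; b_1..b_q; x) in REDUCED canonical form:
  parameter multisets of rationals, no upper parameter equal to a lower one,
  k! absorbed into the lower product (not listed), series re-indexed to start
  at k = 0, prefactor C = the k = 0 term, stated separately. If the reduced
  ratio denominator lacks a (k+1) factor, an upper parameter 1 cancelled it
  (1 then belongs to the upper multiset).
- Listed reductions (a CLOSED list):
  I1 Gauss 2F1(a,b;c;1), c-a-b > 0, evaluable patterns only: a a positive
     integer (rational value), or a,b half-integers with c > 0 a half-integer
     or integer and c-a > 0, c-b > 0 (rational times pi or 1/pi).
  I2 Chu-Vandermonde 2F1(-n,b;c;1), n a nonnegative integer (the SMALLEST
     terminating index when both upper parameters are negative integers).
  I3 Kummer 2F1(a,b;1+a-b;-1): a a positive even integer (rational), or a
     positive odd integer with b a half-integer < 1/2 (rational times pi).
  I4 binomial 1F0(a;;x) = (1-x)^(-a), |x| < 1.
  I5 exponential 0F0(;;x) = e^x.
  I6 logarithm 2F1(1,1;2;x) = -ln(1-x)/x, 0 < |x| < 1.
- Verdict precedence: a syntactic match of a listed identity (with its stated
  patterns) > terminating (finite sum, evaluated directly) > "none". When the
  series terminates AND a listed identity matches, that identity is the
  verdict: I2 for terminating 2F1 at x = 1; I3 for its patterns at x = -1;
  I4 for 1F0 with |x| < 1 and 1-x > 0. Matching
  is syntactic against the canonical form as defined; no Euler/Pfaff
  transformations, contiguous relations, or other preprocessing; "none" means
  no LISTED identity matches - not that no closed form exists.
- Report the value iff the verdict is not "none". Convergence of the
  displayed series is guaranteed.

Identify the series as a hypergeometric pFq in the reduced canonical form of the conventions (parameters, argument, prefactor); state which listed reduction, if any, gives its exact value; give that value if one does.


Canonical form: C = \frac{7}{8} times 2F1 with upper {-\frac{3}{4}, -\frac{1}{2}}, lower {-\frac{1}{8}}, x = \frac{1}{2}. Verdict: none (x = \frac{1}{2}): each listed identity misses the multisets {-\frac{3}{4}, -\frac{1}{2}} ; {-\frac{1}{8}}.

Structural cue: from the first term \frac{7}{8}: the two k-th powers (prefactor 7/8) combine into one argument.
Ratio: r(k) = \frac{1}{2} * (k-\frac{3}{4}) (k-\frac{1}{2}) / [(k-\frac{1}{8}) (k+1)] - poly over poly, x = \frac{1}{2} from leading terms; C = \frac{7}{8} at k = 0.


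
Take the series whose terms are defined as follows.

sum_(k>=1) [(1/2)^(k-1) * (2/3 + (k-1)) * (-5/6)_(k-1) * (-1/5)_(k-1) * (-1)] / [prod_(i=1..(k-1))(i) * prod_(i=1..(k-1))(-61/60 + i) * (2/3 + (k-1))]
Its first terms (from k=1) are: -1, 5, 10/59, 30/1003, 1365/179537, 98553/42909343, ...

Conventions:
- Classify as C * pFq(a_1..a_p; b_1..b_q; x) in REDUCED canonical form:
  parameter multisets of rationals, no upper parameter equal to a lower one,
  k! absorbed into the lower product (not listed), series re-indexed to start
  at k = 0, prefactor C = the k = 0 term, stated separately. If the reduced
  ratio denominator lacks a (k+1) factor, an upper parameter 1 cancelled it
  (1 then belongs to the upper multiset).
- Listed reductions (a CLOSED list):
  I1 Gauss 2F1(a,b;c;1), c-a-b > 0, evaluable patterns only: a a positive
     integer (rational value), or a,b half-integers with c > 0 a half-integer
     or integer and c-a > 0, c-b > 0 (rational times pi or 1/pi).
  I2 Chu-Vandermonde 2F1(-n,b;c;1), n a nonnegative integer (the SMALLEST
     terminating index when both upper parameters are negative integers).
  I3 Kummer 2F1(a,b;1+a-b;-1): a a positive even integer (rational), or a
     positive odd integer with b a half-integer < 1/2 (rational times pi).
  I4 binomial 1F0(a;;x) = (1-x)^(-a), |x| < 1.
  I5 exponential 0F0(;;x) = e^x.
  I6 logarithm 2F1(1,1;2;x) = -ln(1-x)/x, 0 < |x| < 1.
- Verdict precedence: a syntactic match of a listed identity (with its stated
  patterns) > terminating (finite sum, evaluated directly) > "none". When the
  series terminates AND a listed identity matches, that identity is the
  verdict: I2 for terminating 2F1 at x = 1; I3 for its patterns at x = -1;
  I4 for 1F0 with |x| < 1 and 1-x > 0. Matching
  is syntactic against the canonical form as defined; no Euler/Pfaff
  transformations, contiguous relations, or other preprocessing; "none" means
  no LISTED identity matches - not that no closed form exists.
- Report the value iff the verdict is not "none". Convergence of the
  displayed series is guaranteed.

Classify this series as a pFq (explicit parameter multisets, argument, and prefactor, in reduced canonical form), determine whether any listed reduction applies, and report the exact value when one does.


x = 1/2 here; the reduced form reads 2F1, upper {-5/6, -1/5}, lower {-1/60}, C = -1. Verdict: none - at argument 1/2 the multisets {-5/6, -1/5} ; {-1/60} match no listed identity.

Key observation: x = (1/2) and the product of the first k integers (C = -1, x = 1/2) is k!.
Consecutive-term ratio: r(k) = (1/2) * (k-5/6) (k-1/5) / [(k-1/60) (k+1)] - poly over poly, x = (1/2) from leading terms; C = -1 at k = 0.


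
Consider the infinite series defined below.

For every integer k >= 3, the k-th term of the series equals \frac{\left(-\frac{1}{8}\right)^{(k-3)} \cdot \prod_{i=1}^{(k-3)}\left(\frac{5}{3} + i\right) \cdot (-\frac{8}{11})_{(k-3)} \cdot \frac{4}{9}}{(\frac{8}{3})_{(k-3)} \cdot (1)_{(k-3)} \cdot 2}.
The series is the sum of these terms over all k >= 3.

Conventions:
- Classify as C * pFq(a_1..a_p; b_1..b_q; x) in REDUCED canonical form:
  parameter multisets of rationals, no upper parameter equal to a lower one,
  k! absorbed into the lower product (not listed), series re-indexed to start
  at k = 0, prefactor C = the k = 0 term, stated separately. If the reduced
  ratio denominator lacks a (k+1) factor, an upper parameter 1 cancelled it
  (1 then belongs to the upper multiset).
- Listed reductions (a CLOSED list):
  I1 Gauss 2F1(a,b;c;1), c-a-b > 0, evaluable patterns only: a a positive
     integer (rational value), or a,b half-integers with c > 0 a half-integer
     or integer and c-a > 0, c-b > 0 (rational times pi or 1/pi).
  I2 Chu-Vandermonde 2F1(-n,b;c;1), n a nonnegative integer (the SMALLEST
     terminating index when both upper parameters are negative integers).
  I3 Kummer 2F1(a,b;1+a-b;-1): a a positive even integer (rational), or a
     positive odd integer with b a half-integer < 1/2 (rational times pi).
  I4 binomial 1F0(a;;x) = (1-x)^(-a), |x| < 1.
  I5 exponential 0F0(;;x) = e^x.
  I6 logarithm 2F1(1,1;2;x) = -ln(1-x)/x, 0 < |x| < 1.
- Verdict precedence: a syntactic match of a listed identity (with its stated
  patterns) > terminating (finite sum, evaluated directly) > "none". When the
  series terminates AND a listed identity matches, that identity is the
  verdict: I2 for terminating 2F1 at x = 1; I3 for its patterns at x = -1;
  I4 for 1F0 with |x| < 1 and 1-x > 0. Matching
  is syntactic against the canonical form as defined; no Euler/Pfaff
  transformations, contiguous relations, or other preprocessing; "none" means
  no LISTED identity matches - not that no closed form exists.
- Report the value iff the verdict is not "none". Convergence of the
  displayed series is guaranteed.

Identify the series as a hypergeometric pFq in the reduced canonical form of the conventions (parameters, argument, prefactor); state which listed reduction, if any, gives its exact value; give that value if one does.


x = -\frac{1}{8} here; the reduced form reads 1F0, upper {-\frac{8}{11}}, lower {-}, C = \frac{2}{9}. Verdict at x = -\frac{1}{8}: the binomial series (I4) matches (the 1F0 binomial series: exponent 8/11, x = -\frac{1}{8}). Hence: \frac{2}{9} \cdot \left(\frac{9}{8}\right)^{\frac{8}{11}}.

Key observation: t_0 = \frac{2}{9} here, and the constant factors (C = 2/9) combine into one prefactor.
Adjacent-term ratio: r(k) = -\frac{1}{8} * (k-\frac{8}{11}) / [(k+1)] - rational; roots negated = parameters, x = -\frac{1}{8}, C = \frac{2}{9}.


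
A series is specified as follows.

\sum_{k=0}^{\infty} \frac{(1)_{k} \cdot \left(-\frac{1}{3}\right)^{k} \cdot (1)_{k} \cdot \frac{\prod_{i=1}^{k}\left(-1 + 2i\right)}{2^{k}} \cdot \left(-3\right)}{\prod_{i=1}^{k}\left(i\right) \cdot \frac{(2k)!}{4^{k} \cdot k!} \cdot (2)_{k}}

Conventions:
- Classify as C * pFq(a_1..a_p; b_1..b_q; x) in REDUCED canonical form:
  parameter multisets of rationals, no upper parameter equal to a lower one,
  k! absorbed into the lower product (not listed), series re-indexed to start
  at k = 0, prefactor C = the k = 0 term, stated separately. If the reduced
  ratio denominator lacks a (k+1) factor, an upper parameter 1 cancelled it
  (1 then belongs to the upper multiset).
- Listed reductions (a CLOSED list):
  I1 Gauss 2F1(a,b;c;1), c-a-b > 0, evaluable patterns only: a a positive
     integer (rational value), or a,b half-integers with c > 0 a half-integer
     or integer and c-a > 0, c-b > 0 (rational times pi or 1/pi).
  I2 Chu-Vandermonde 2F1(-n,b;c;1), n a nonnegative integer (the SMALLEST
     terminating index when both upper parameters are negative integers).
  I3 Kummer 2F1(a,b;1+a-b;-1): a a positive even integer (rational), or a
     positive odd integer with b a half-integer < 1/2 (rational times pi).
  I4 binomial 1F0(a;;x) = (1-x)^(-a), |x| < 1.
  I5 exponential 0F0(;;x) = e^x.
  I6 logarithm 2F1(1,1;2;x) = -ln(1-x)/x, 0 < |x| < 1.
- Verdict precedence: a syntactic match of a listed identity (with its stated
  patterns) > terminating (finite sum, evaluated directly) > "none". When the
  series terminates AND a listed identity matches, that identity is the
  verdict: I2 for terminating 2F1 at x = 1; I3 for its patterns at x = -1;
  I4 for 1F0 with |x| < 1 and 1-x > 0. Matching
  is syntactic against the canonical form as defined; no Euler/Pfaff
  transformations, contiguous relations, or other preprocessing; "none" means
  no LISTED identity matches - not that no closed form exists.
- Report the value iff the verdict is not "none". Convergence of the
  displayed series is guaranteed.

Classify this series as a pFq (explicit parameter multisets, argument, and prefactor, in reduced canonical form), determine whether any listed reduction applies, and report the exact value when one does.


The tell: t_0 being -3, the product of the first k integers (C = -3) is k!.
Ratio: r(k) = -\frac{1}{3} * (k+1) (k+1) / [(k+2) (k+1)] - poly over poly, x = -\frac{1}{3} from leading terms; C = -3 at k = 0.

With C = -3: the canonical form is 2F1(1, 1; 2; -\frac{1}{3}). Verdict: the I6 logarithm reduction applies (the logarithm: parameters (1,1;2), x = -\frac{1}{3}). Exact value: \left(-9\right) \cdot \ln\left(\frac{4}{3}\right).


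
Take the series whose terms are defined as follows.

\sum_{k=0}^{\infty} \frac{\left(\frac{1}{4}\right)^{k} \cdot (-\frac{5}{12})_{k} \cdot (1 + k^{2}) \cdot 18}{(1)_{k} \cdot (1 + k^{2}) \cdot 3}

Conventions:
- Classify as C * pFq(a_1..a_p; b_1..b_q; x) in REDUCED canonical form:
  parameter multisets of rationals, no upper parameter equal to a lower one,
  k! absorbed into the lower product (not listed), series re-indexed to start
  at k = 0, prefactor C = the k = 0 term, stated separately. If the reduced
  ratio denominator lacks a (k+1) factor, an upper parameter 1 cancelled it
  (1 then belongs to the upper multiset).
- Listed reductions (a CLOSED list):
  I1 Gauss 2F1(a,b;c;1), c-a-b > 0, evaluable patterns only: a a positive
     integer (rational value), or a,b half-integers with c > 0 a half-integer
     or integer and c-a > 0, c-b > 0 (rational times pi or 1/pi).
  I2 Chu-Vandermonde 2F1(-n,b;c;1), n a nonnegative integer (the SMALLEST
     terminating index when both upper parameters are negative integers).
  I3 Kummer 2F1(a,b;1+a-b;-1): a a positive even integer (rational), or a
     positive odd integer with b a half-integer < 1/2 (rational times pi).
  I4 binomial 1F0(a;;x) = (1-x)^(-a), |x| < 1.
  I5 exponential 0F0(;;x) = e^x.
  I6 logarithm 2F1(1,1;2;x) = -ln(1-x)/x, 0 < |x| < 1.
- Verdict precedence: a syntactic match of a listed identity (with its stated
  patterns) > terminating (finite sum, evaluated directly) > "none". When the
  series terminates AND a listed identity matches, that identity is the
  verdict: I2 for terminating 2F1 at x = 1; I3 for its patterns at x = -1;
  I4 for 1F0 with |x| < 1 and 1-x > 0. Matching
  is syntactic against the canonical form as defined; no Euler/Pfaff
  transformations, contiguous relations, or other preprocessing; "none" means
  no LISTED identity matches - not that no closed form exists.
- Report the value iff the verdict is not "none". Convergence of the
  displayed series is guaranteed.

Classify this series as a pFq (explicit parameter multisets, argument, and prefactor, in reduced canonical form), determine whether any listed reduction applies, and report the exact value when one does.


Prefactor 6, argument \frac{1}{4}: 1F0 with upper {-\frac{5}{12}} over lower {-}. Verdict: binomial (I4) matches (the 1F0 binomial series: exponent 5/12, x = \frac{1}{4}). Sum: 6 \cdot \left(\frac{3}{4}\right)^{\frac{5}{12}}.

First insight: from the first term 6: k^2 + 1 divides numerator and denominator alike; C = 6, x = 1/4 after cancelling.
Adjacent-term ratio: r(k) = \frac{1}{4} * (k-\frac{5}{12}) / [(k+1)] - rational in k. x = \frac{1}{4}; t_0 = 6; negate the roots.


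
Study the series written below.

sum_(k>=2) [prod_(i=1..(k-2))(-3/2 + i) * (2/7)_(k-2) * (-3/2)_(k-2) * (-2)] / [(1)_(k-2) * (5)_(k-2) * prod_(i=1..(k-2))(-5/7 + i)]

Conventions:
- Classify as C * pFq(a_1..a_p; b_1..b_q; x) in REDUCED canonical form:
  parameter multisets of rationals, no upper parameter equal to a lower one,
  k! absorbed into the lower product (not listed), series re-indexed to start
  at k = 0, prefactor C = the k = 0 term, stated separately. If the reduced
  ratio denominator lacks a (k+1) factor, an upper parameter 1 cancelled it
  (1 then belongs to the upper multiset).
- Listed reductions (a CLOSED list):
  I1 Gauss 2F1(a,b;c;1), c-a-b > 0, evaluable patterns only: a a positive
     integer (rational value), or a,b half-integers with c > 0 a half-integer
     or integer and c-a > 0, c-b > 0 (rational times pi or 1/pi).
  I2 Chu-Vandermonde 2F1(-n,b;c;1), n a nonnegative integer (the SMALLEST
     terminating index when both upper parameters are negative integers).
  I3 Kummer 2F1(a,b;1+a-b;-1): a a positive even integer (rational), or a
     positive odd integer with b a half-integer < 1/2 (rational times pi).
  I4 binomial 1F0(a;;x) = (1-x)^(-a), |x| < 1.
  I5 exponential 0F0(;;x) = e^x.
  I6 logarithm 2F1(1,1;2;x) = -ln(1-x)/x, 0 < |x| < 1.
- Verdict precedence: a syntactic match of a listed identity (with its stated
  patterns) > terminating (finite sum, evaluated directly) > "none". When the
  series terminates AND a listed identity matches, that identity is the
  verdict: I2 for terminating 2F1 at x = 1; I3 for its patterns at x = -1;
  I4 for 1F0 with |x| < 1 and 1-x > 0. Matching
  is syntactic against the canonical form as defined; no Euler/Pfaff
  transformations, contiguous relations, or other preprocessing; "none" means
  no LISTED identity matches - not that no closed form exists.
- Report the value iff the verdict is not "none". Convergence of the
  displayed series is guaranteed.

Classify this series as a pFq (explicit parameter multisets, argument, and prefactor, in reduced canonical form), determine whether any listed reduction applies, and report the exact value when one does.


With C = -2: the canonical form is 2F1(-3/2, -1/2; 5; 1). Verdict: this is Gauss's theorem I1 (half-integer case) (x = 1; upper {-3/2, -1/2} half-integers, c = 5 in the evaluable pattern). Its exact value is (-524288/72765) / pi.

Key observation: t_0 = -2 here, and the parameter 2/7 appears in both the upper and lower lists and cancels.
Adjacent-term ratio: r(k) = 1 * (k-3/2) (k-1/2) / [(k+5) (k+1)] - poly over poly, x = 1 from leading terms; C = -2 at k = 0.


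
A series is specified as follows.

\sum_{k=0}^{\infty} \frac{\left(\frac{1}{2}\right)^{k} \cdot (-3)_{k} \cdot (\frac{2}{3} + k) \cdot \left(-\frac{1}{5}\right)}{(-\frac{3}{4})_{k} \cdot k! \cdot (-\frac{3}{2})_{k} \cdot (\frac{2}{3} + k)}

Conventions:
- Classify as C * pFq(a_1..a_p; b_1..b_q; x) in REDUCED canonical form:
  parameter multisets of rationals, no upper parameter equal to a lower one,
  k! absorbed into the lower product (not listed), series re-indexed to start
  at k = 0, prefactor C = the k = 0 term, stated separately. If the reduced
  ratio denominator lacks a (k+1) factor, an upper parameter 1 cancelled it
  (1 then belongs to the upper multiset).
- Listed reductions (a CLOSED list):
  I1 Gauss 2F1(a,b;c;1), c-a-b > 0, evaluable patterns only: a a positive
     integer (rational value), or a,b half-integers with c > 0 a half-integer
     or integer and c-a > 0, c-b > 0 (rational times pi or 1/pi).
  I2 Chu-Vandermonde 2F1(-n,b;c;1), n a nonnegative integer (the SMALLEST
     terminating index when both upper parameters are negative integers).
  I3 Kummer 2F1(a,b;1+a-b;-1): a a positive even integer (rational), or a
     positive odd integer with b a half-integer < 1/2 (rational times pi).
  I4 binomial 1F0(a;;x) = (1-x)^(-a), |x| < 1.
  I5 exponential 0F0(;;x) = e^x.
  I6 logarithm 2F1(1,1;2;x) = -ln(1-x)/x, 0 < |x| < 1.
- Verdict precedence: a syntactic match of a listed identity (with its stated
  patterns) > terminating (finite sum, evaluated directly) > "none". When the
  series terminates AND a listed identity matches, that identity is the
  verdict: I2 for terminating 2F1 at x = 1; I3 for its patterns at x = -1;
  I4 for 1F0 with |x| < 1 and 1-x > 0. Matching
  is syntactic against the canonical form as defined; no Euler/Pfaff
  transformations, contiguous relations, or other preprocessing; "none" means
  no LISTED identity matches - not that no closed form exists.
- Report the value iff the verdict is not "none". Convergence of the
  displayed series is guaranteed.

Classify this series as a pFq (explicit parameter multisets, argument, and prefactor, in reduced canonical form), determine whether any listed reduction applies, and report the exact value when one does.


With C = -\frac{1}{5}: the canonical form is 1F2(-3; -\frac{3}{2}, -\frac{3}{4}; \frac{1}{2}). Verdict: terminating - no listed pattern fits, but -3 in the upper list cuts the series at k = 3; direct evaluation. Exact value: \frac{191}{225}.

The tell: t_0 being -\frac{1}{5}, striking the common factor k + 2/3 reduces the term (prefactor -1/5).
Step ratio: r(k) = \frac{1}{2} * (k-3) / [(k-\frac{3}{2}) (k-\frac{3}{4}) (k+1)] - rational in k, leading ratio \frac{1}{2}; with t_0 = -\frac{1}{5}, classification follows.


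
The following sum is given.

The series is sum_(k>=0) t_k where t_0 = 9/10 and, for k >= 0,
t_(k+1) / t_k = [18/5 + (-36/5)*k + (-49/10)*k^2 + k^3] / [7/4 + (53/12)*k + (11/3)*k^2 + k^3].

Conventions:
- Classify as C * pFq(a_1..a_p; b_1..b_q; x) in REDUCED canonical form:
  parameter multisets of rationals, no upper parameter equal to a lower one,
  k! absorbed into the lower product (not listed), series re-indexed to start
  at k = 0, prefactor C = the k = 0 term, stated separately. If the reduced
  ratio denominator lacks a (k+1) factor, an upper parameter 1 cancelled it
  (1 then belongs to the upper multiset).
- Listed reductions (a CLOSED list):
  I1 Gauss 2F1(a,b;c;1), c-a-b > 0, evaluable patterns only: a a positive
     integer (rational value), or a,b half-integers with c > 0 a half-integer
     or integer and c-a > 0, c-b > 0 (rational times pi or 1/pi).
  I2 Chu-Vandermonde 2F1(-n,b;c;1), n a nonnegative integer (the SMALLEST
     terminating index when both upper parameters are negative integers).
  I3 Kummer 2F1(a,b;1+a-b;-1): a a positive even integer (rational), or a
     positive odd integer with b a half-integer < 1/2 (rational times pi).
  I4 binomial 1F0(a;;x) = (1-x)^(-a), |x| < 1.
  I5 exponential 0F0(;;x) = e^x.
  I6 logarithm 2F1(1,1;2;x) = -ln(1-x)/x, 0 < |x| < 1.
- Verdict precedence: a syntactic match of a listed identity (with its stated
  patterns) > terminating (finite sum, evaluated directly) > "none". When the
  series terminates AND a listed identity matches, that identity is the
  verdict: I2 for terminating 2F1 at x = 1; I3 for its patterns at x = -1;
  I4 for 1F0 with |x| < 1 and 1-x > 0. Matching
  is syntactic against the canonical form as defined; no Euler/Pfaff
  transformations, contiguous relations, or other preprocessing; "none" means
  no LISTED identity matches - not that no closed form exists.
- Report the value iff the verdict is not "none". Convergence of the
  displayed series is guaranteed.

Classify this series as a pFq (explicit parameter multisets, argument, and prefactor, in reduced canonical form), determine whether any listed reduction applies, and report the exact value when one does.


Canonical form: C = 9/10 times 2F1 with upper {-6, -2/5}, lower {7/6}, x = 1. Verdict: the Chu-Vandermonde identity I2 applies (terminating 2F1 at x = 1 with n = 6, b = -2/5, c = 7/6). Its exact value is 2243985749973/1106675781250.

The tell: t_0 being 9/10, the ratio is unreduced: k + 3/2 divides both sides (prefactor 9/10).
Step ratio: r(k) = 1 * (k-6) (k-2/5) / [(k+7/6) (k+1)] ; factor over Q: parameters, x = 1, and C = 9/10.


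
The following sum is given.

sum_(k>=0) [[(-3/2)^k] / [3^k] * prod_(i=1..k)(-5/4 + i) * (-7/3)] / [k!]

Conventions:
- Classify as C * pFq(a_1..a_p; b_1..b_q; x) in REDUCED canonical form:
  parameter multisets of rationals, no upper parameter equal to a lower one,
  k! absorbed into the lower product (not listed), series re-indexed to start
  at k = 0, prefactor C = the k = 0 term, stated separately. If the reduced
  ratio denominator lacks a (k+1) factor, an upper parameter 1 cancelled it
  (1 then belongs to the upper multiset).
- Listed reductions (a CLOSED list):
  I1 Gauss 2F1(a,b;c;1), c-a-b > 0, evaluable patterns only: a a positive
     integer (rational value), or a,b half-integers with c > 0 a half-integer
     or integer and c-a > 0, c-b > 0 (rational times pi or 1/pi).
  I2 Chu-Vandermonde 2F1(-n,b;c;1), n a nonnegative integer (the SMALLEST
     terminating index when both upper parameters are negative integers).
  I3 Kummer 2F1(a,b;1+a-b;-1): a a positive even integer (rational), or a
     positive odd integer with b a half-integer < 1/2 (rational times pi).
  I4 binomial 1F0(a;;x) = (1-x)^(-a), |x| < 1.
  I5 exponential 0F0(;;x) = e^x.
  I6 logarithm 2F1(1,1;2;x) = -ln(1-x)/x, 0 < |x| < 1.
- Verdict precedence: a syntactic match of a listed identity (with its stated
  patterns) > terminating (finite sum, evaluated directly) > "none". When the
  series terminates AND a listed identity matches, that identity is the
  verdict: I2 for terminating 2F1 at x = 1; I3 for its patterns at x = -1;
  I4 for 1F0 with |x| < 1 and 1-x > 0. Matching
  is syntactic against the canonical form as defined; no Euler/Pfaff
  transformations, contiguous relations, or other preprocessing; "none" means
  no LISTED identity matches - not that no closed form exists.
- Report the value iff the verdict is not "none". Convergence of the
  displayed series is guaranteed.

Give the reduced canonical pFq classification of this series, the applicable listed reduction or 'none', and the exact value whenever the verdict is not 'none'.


This is -7/3 * 1F0(-1/4; -; -1/2) in reduced canonical form. Verdict: the I4 binomial reduction fires (the 1F0 binomial series: exponent 1/4, x = -1/2). Its exact value is (-7/3) * (3/2)^(1/4).

Key step: t_0 = -7/3 here, and the running product (C = -7/3, x = -1/2) telescopes to a rising factorial.
Term ratio: r(k) = (-1/2) * (k-1/4) / [(k+1)] - rational in k, leading ratio (-1/2); with t_0 = -7/3, classification follows.


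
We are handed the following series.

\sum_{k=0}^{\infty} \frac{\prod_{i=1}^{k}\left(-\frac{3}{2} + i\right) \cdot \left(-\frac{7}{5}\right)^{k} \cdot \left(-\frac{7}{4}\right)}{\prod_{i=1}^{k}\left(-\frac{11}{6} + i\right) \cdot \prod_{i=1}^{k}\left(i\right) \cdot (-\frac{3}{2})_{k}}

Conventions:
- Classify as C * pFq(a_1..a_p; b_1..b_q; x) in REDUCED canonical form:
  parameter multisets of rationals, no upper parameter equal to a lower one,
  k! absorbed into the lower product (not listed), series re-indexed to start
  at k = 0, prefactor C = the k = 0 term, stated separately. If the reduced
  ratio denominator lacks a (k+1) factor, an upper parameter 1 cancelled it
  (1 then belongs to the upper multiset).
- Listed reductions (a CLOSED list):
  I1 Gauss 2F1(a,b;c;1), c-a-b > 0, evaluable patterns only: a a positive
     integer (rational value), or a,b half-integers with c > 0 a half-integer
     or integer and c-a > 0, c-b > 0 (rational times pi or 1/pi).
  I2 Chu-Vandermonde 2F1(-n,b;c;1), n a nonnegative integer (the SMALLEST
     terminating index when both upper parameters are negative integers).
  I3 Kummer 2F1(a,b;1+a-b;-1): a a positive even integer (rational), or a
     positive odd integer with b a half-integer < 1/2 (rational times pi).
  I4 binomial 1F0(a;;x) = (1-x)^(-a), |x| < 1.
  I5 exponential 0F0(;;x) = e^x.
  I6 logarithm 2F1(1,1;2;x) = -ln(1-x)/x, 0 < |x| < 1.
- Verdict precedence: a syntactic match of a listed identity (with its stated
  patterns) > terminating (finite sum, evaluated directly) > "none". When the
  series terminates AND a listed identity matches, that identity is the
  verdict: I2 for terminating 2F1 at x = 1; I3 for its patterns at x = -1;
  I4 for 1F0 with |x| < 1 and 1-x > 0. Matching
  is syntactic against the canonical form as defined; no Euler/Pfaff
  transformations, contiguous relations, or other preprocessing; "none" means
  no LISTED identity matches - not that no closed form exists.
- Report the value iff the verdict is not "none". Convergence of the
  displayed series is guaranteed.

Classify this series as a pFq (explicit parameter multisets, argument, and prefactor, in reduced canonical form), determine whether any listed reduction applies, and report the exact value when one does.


The series (x = -\frac{7}{5}) is 1F2: upper {-\frac{1}{2}}, lower {-\frac{3}{2}, -\frac{5}{6}}, prefactor -\frac{7}{4}. Verdict: none (x = -\frac{7}{5}): each listed identity misses the multisets {-\frac{1}{2}} ; {-\frac{3}{2}, -\frac{5}{6}}.

First insight: t_0 being -\frac{7}{4}, the running product (C = -7/4, x = -7/5) telescopes to a rising factorial.
Consecutive-term ratio: r(k) = -\frac{7}{5} * (k-\frac{1}{2}) / [(k-\frac{3}{2}) (k-\frac{5}{6}) (k+1)] - rational in k, leading ratio -\frac{7}{5}; with t_0 = -\frac{7}{4}, classification follows.


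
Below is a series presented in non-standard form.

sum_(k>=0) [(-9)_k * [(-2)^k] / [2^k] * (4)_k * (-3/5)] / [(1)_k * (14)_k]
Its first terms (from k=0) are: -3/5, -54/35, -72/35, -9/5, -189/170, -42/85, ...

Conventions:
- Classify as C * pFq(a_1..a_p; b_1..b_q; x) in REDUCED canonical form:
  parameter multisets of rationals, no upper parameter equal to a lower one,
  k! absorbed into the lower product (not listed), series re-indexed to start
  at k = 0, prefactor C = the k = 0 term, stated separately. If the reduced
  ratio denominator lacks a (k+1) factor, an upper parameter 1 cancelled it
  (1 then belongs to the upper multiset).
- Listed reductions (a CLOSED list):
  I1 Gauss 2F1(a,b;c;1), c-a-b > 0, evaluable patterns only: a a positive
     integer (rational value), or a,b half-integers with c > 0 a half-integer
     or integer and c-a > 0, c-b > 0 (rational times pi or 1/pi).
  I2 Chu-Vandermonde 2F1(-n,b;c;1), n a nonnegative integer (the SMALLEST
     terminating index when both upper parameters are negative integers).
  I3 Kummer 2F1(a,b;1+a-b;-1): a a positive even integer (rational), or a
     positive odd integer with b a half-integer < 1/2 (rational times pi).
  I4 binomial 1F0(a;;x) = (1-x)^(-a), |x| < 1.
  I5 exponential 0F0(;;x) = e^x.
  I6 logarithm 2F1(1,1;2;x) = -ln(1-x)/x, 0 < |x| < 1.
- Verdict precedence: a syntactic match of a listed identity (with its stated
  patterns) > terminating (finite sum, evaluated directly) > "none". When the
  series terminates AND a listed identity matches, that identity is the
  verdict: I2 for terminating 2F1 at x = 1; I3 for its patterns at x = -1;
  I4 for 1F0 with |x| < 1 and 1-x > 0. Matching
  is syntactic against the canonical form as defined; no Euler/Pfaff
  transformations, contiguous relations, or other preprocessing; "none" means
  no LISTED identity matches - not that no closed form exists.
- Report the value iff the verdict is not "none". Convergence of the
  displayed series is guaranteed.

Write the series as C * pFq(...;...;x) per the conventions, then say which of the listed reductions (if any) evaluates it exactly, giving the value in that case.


Reduced: x = -1, 2F1, upper = {-9, 4}, lower = {14}, C = -3/5. Verdict at x = -1: Kummer (I3) matches (x = -1; c = 14 equals 1+a-b for upper {-9, 4}: listed pattern). Sum: -39/5.

Structural cue: from the first term -3/5: the two k-th powers (C = -3/5, x = -1) combine into one argument.
Consecutive-term ratio: r(k) = (-1) * (k-9) (k+4) / [(k+14) (k+1)] ; factor over Q: parameters, x = (-1), and C = -3/5.


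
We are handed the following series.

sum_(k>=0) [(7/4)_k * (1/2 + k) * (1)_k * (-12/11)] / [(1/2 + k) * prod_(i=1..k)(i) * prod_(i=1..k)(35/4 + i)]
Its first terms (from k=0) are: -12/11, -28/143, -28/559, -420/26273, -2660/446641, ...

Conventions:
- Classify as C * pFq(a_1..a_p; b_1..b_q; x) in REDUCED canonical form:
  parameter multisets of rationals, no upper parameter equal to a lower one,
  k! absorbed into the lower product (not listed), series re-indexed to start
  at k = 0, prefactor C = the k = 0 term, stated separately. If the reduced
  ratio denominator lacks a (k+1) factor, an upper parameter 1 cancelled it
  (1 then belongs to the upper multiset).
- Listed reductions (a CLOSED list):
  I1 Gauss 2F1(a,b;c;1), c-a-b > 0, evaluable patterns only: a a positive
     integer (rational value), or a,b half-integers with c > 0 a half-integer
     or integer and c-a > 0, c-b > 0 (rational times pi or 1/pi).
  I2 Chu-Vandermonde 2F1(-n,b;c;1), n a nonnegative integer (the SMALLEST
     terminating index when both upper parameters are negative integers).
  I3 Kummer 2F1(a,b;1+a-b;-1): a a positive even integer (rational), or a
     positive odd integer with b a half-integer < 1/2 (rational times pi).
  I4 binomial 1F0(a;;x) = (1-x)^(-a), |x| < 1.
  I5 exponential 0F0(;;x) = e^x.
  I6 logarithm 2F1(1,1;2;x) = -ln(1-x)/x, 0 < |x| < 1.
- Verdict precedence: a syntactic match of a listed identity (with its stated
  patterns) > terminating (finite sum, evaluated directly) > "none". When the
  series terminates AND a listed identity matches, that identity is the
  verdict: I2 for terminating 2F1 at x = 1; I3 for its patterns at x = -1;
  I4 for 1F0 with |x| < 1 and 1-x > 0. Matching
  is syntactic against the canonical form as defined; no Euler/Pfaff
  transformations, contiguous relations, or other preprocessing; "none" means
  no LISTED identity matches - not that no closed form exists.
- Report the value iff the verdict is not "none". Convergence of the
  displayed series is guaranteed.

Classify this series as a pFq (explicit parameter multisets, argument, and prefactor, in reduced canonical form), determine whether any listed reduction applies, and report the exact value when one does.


The tell: t_0 being -12/11, the factor k + 1/2 cancels (top and bottom), leaving prefactor -12/11.
Term ratio: r(k) = 1 * (k+1) (k+7/4) / [(k+39/4) (k+1)] - rational; roots negated = parameters, x = 1, C = -12/11.

At argument 1: a 2F1 with upper {1, 7/4}, lower {39/4}, scaled by C = -12/11. Verdict: this is Gauss's theorem (I1) (x = 1: the Gamma ratio telescopes since c-a-b = 7 > 0 and a = 1 in Z>0). Hence: -15/11.


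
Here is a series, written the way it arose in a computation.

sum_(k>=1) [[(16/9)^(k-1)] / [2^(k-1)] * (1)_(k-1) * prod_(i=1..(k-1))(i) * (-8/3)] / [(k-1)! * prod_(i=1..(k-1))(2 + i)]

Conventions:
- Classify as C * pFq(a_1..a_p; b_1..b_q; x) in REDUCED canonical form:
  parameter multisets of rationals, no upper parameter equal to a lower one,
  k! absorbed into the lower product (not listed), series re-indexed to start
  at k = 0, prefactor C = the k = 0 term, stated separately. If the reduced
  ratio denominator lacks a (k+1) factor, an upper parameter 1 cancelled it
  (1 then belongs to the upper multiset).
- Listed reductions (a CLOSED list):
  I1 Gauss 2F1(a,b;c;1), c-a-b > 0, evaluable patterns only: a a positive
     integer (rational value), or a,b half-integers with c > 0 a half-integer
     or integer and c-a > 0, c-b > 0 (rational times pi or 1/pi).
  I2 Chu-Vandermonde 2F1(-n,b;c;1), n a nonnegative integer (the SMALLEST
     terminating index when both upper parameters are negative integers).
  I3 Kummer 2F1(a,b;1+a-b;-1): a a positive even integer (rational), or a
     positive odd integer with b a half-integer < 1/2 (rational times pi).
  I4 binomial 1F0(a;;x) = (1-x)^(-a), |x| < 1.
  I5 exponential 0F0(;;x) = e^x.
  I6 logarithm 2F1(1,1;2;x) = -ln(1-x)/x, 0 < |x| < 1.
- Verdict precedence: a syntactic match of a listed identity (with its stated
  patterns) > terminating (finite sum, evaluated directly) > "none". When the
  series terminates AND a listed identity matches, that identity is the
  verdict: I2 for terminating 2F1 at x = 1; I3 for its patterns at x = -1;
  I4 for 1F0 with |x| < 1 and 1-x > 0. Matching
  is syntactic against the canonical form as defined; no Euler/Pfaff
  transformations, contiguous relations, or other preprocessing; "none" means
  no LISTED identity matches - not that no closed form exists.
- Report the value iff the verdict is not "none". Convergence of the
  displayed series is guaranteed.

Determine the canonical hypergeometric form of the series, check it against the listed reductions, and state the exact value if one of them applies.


Classification (C = -8/3): 2F1 with upper {1, 1}, lower {3}, argument x = 8/9. Verdict: none (x = 8/9): each listed identity misses the multisets {1, 1} ; {3}.

Structural cue: with t_0 = -8/3, the running product (C = -8/3) telescopes to a rising factorial.
Ratio: r(k) = (8/9) * (k+1) (k+1) / [(k+3) (k+1)] - rational in k. x = (8/9); t_0 = -8/3; negate the roots.


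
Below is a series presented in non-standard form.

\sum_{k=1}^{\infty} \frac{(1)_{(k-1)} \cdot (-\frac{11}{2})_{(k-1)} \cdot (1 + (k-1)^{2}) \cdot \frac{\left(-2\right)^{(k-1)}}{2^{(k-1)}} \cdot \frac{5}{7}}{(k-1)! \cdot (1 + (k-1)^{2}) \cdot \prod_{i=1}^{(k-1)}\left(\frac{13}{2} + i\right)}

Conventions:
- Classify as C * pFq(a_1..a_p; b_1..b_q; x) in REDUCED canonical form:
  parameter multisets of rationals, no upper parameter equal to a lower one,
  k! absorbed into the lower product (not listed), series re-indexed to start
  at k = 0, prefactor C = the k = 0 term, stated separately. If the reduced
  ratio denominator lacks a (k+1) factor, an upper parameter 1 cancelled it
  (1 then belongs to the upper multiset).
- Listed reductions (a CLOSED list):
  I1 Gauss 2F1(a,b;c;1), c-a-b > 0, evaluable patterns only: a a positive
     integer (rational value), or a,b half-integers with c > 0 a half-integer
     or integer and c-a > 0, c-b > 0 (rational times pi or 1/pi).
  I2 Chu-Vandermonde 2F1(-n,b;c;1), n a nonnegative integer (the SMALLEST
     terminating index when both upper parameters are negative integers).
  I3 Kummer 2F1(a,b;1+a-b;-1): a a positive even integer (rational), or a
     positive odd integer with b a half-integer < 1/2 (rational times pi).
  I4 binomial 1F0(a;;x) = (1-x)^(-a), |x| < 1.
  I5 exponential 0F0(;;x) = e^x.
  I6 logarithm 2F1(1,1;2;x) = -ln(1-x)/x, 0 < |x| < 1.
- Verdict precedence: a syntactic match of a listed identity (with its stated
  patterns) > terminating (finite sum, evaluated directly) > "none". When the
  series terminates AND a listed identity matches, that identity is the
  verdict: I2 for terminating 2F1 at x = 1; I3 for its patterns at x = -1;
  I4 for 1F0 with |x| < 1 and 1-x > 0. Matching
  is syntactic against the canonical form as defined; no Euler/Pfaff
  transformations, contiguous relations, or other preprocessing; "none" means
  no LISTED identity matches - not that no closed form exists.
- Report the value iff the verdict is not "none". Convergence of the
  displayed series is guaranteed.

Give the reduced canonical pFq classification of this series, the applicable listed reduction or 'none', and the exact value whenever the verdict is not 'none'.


Key step: t_0 being \frac{5}{7}, the lower running product (C = 5/7, x = -1) is a rising factorial.
Step ratio: r(k) = -1 * (k-\frac{11}{2}) (k+1) / [(k+\frac{15}{2}) (k+1)] - rational in k, leading ratio -1; with t_0 = \frac{5}{7}, classification follows.

This is \frac{5}{7} * 2F1(-\frac{11}{2}, 1; \frac{15}{2}; -1) in reduced canonical form. Verdict: the Kummer evaluation I3 matches (x = -1; c = \frac{15}{2} equals 1+a-b for upper {-\frac{11}{2}, 1}: listed pattern). Value: \frac{2145}{4096} \cdot \pi.


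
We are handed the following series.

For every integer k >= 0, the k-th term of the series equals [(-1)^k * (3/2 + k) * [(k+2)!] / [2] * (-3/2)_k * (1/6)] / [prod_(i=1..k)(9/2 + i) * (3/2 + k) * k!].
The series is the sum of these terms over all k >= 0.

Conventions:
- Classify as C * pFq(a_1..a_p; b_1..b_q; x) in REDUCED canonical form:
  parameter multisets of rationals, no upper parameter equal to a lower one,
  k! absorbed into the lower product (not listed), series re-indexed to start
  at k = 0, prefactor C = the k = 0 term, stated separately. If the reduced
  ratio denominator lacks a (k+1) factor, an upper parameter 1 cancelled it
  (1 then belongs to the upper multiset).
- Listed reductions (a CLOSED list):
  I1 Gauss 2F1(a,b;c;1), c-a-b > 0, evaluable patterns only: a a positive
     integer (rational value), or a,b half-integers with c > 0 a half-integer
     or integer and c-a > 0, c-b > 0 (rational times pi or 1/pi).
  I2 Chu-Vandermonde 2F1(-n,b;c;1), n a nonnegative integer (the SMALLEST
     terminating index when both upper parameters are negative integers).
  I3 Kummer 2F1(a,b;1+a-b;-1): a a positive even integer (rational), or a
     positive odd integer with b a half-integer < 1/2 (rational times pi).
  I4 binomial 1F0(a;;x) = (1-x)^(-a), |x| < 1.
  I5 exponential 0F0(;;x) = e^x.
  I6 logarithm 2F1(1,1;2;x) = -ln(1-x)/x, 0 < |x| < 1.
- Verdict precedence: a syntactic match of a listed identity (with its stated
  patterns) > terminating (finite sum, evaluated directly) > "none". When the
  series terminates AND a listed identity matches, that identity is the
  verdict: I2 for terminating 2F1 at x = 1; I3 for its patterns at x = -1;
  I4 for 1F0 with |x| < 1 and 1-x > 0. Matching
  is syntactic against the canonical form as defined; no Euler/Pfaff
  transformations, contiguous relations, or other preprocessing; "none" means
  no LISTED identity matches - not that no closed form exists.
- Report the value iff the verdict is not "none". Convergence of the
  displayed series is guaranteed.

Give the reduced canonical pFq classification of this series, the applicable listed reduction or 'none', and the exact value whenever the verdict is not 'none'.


x = -1 here; the reduced form reads 2F1, upper {-3/2, 3}, lower {11/2}, C = 1/6. Verdict: this is the Kummer evaluation I3 (x = -1; c = 11/2 equals 1+a-b for upper {-3/2, 3}: listed pattern). Exact value: (105/1024) * pi.

The tell: t_0 = 1/6 here, and the factorial ratio (prefactor 1/6) (k+a-1)!/(a-1)! is a rising factorial (a)_k.
Ratio: r(k) = (-1) * (k-3/2) (k+3) / [(k+11/2) (k+1)] - rational in k, leading ratio (-1); with t_0 = 1/6, classification follows.


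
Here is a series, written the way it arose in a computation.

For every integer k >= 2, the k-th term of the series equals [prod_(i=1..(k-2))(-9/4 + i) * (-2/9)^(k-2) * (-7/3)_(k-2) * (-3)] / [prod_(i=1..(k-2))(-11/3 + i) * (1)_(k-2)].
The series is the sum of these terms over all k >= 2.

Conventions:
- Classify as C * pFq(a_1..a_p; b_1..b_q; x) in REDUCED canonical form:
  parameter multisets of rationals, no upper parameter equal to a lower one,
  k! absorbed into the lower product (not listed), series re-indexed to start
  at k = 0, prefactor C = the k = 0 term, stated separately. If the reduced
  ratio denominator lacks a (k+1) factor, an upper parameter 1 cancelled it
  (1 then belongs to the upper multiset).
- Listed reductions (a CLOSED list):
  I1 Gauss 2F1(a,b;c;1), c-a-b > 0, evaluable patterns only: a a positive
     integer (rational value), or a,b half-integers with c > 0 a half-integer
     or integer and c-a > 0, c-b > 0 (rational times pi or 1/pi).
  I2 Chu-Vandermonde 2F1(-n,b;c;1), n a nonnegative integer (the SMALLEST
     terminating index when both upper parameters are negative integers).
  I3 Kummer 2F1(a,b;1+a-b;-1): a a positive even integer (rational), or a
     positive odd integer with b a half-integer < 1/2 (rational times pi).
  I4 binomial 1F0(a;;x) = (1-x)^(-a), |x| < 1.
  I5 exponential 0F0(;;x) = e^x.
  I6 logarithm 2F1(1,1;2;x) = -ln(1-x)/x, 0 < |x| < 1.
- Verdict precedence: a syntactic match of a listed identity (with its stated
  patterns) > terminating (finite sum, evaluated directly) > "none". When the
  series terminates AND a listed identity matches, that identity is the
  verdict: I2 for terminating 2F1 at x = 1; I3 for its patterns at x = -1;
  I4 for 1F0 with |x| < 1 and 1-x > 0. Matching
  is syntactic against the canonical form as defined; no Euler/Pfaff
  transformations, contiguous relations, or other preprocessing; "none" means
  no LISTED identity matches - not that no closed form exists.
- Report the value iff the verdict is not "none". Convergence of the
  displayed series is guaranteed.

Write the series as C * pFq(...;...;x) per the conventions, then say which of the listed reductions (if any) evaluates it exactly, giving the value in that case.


Canonical form: C = -3 times 2F1 with upper {-7/3, -5/4}, lower {-8/3}, x = -2/9. Verdict: none - at argument -2/9 the multisets {-7/3, -5/4} ; {-8/3} match no listed identity.

First insight: t_0 being -3, the running product (C = -3) telescopes to a rising factorial.
Term ratio: r(k) = (-2/9) * (k-7/3) (k-5/4) / [(k-8/3) (k+1)] - poly over poly, x = (-2/9) from leading terms; C = -3 at k = 0.
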